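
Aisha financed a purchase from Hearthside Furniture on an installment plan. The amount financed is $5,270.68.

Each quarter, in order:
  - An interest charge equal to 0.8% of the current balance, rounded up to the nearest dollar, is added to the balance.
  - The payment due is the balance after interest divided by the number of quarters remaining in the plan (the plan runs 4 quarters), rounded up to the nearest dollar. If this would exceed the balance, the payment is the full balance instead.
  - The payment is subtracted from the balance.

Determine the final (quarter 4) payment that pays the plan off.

Quarter 1: opening $5,270.68; interest $43.00 → $5,313.68; payment $1,329.00; balance $3,984.68
Quarter 2: opening $3,984.68; interest $32.00 → $4,016.68; payment $1,339.00; balance $2,677.68
Quarter 3: opening $2,677.68; interest $22.00 → $2,699.68; payment $1,350.00; balance $1,349.68
Quarter 4: opening $1,349.68; interest $11.00 → $1,360.68; payment $1,360.68; balance $0.00

$1,360.68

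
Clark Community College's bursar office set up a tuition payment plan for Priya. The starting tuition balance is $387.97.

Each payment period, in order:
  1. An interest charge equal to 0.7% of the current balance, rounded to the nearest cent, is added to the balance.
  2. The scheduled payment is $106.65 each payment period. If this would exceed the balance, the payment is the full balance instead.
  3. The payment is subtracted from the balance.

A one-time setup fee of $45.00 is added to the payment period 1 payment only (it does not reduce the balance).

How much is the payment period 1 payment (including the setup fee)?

$151.65

Payment period 1: $387.97 +$2.72 interest = $390.69; pay $106.65 (+ $45.00 fee) → $284.04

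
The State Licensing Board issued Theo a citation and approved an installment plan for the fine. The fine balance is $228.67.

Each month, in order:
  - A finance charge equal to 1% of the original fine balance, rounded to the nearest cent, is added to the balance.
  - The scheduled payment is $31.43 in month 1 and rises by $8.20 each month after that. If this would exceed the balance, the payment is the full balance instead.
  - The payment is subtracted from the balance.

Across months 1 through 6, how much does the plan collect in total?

$242.41

Month 1: opening $228.67; interest $2.29 → $230.96; payment $31.43; balance $199.53
Month 2: opening $199.53; interest $2.29 → $201.82; payment $39.63; balance $162.19
Month 3: opening $162.19; interest $2.29 → $164.48; payment $47.83; balance $116.65
Month 4: opening $116.65; interest $2.29 → $118.94; payment $56.03; balance $62.91
Month 5: opening $62.91; interest $2.29 → $65.20; payment $64.23; balance $0.97
Month 6: opening $0.97; interest $2.29 → $3.26; payment $3.26; balance $0.00
Total paid: $242.41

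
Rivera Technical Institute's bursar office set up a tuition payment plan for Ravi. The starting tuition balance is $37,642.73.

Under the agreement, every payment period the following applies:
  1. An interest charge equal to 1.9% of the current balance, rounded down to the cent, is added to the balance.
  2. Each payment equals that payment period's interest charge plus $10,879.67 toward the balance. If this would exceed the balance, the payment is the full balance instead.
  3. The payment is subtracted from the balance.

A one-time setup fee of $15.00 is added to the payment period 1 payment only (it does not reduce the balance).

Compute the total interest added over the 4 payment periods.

$1,620.55

Payment period 1: opening $37,642.73; interest $715.21 → $38,357.94; payment $11,594.88 (+ $15.00 fee); balance $26,763.06
Payment period 2: opening $26,763.06; interest $508.49 → $27,271.55; payment $11,388.16; balance $15,883.39
Payment period 3: opening $15,883.39; interest $301.78 → $16,185.17; payment $11,181.45; balance $5,003.72
Payment period 4: opening $5,003.72; interest $95.07 → $5,098.79; payment $5,098.79; balance $0.00
Total interest: $715.21 + $508.49 + $301.78 + $95.07 = $1,620.55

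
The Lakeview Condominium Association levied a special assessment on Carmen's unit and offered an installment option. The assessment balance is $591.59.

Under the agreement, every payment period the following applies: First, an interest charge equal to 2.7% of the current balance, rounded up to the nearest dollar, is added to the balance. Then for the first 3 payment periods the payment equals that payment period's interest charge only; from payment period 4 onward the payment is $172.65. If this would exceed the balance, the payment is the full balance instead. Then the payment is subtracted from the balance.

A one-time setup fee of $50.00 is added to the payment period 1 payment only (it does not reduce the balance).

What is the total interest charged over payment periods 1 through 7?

$87.00

# | Opening | Interest | Payment | Fee | End bal
1 | $591.59 | $16.00 | $16.00 | $50.00 | $591.59
2 | $591.59 | $16.00 | $16.00 | — | $591.59
3 | $591.59 | $16.00 | $16.00 | — | $591.59
4 | $591.59 | $16.00 | $172.65 | — | $434.94
5 | $434.94 | $12.00 | $172.65 | — | $274.29
6 | $274.29 | $8.00 | $172.65 | — | $109.64
7 | $109.64 | $3.00 | $112.64 | — | $0.00
Total interest: $16.00 + $16.00 + $16.00 + $16.00 + $12.00 + $8.00 + $3.00 = $87.00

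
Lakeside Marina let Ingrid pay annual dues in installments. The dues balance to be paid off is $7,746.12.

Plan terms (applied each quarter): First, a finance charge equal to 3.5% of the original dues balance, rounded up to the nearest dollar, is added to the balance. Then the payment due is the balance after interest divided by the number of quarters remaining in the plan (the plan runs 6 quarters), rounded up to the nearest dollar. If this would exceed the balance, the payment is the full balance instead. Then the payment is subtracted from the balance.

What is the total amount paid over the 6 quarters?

Quarter 1: opening $7,746.12; interest $272.00 → $8,018.12; payment $1,337.00; balance $6,681.12
Quarter 2: opening $6,681.12; interest $272.00 → $6,953.12; payment $1,391.00; balance $5,562.12
Quarter 3: opening $5,562.12; interest $272.00 → $5,834.12; payment $1,459.00; balance $4,375.12
Quarter 4: opening $4,375.12; interest $272.00 → $4,647.12; payment $1,550.00; balance $3,097.12
Quarter 5: opening $3,097.12; interest $272.00 → $3,369.12; payment $1,685.00; balance $1,684.12
Quarter 6: opening $1,684.12; interest $272.00 → $1,956.12; payment $1,956.12; balance $0.00
Total paid: $9,378.12

$9,378.12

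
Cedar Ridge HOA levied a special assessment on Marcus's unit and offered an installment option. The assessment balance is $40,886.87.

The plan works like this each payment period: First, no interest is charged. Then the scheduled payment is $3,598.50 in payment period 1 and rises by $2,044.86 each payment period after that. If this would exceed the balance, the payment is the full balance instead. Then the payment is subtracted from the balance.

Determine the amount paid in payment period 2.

$5,643.36

Payment period 1: $40,886.87 − $3,598.50 → $37,288.37
Payment period 2: $37,288.37 − $5,643.36 → $31,645.01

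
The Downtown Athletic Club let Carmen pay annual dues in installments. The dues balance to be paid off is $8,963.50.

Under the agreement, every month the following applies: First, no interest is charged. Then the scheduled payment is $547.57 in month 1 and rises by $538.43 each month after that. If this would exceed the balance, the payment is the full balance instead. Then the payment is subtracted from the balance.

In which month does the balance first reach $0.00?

6

Month 1: $8,963.50 − $547.57 → $8,415.93
Month 2: $8,415.93 − $1,086.00 → $7,329.93
Month 3: $7,329.93 − $1,624.43 → $5,705.50
Month 4: $5,705.50 − $2,162.86 → $3,542.64
Month 5: $3,542.64 − $2,701.29 → $841.35
Month 6: $841.35 − $841.35 → $0.00
Balance reaches $0.00 in month 6.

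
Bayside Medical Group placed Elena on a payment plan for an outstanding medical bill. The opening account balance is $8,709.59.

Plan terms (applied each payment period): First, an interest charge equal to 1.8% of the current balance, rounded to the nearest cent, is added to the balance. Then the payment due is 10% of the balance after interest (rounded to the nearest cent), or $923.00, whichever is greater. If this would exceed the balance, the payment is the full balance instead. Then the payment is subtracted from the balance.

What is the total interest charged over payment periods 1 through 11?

$923.47

Payment period 1: opening $8,709.59; interest $156.77 → $8,866.36; payment $923.00; balance $7,943.36
Payment period 2: opening $7,943.36; interest $142.98 → $8,086.34; payment $923.00; balance $7,163.34
Payment period 3: opening $7,163.34; interest $128.94 → $7,292.28; payment $923.00; balance $6,369.28
Payment period 4: opening $6,369.28; interest $114.65 → $6,483.93; payment $923.00; balance $5,560.93
Payment period 5: opening $5,560.93; interest $100.10 → $5,661.03; payment $923.00; balance $4,738.03
Payment period 6: opening $4,738.03; interest $85.28 → $4,823.31; payment $923.00; balance $3,900.31
Payment period 7: opening $3,900.31; interest $70.21 → $3,970.52; payment $923.00; balance $3,047.52
Payment period 8: opening $3,047.52; interest $54.86 → $3,102.38; payment $923.00; balance $2,179.38
Payment period 9: opening $2,179.38; interest $39.23 → $2,218.61; payment $923.00; balance $1,295.61
Payment period 10: opening $1,295.61; interest $23.32 → $1,318.93; payment $923.00; balance $395.93
Payment period 11: opening $395.93; interest $7.13 → $403.06; payment $403.06; balance $0.00
Total interest: $156.77 + $142.98 + $128.94 + $114.65 + $100.10 + $85.28 + $70.21 + $54.86 + $39.23 + $23.32 + $7.13 = $923.47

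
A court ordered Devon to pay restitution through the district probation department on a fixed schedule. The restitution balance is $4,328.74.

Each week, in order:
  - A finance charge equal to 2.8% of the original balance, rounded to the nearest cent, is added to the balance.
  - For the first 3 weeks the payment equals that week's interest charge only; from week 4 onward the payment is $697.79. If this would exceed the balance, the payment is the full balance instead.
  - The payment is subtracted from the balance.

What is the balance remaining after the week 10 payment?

Week 1: $4,328.74 +$121.20 interest = $4,449.94; pay $121.20 → $4,328.74
Week 2: $4,328.74 +$121.20 interest = $4,449.94; pay $121.20 → $4,328.74
Week 3: $4,328.74 +$121.20 interest = $4,449.94; pay $121.20 → $4,328.74
Week 4: $4,328.74 +$121.20 interest = $4,449.94; pay $697.79 → $3,752.15
Week 5: $3,752.15 +$121.20 interest = $3,873.35; pay $697.79 → $3,175.56
Week 6: $3,175.56 +$121.20 interest = $3,296.76; pay $697.79 → $2,598.97
Week 7: $2,598.97 +$121.20 interest = $2,720.17; pay $697.79 → $2,022.38
Week 8: $2,022.38 +$121.20 interest = $2,143.58; pay $697.79 → $1,445.79
Week 9: $1,445.79 +$121.20 interest = $1,566.99; pay $697.79 → $869.20
Week 10: $869.20 +$121.20 interest = $990.40; pay $697.79 → $292.61

$292.61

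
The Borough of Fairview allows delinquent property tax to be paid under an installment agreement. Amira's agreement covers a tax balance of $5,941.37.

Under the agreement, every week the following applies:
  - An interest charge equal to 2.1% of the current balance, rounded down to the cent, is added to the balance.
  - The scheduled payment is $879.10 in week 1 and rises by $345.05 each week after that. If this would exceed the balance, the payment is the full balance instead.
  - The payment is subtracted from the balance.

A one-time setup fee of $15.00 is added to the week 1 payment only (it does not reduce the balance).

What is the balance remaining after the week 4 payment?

Week 1: $5,941.37 +$124.76 interest = $6,066.13; pay $879.10 (+ $15.00 fee) → $5,187.03
Week 2: $5,187.03 +$108.92 interest = $5,295.95; pay $1,224.15 → $4,071.80
Week 3: $4,071.80 +$85.50 interest = $4,157.30; pay $1,569.20 → $2,588.10
Week 4: $2,588.10 +$54.35 interest = $2,642.45; pay $1,914.25 → $728.20

$728.20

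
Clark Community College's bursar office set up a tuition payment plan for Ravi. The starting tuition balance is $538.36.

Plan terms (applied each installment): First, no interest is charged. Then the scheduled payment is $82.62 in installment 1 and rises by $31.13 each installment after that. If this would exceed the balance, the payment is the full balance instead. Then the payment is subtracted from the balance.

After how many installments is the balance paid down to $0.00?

Installment 1: $538.36 − $82.62 → $455.74
Installment 2: $455.74 − $113.75 → $341.99
Installment 3: $341.99 − $144.88 → $197.11
Installment 4: $197.11 − $176.01 → $21.10
Installment 5: $21.10 − $21.10 → $0.00
Balance reaches $0.00 in installment 5.

5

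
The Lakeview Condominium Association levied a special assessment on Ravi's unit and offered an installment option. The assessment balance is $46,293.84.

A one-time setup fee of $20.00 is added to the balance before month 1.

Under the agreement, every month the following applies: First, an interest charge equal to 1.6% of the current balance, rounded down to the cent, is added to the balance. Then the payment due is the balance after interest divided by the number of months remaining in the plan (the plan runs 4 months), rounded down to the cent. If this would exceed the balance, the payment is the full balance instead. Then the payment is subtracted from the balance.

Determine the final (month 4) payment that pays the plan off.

Month 1: opening $46,313.84; interest $741.02 → $47,054.86; payment $11,763.71; balance $35,291.15
Month 2: opening $35,291.15; interest $564.65 → $35,855.80; payment $11,951.93; balance $23,903.87
Month 3: opening $23,903.87; interest $382.46 → $24,286.33; payment $12,143.16; balance $12,143.17
Month 4: opening $12,143.17; interest $194.29 → $12,337.46; payment $12,337.46; balance $0.00

$12,337.46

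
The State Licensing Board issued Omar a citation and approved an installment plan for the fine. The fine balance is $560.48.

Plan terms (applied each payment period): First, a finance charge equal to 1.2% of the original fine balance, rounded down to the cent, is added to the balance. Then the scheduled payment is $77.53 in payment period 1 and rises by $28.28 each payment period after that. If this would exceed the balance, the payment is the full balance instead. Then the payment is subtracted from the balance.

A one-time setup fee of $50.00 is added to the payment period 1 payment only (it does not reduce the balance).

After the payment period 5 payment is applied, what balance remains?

Payment period 1: $560.48 +$6.72 interest = $567.20; pay $77.53 (+ $50.00 fee) → $489.67
Payment period 2: $489.67 +$6.72 interest = $496.39; pay $105.81 → $390.58
Payment period 3: $390.58 +$6.72 interest = $397.30; pay $134.09 → $263.21
Payment period 4: $263.21 +$6.72 interest = $269.93; pay $162.37 → $107.56
Payment period 5: $107.56 +$6.72 interest = $114.28; pay $114.28 → $0.00

$0.00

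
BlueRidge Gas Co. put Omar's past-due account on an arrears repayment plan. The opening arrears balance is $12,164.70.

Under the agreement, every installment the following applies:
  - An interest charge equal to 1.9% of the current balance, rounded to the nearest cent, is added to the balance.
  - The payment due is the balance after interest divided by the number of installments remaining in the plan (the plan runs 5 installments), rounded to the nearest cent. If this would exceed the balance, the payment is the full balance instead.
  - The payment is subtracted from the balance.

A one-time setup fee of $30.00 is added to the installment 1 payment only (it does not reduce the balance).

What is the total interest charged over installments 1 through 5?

Installment 1: $12,164.70 +$231.13 interest = $12,395.83; pay $2,479.17 (+ $30.00 fee) → $9,916.66
Installment 2: $9,916.66 +$188.42 interest = $10,105.08; pay $2,526.27 → $7,578.81
Installment 3: $7,578.81 +$144.00 interest = $7,722.81; pay $2,574.27 → $5,148.54
Installment 4: $5,148.54 +$97.82 interest = $5,246.36; pay $2,623.18 → $2,623.18
Installment 5: $2,623.18 +$49.84 interest = $2,673.02; pay $2,673.02 → $0.00
Total interest: $231.13 + $188.42 + $144.00 + $97.82 + $49.84 = $711.21

$711.21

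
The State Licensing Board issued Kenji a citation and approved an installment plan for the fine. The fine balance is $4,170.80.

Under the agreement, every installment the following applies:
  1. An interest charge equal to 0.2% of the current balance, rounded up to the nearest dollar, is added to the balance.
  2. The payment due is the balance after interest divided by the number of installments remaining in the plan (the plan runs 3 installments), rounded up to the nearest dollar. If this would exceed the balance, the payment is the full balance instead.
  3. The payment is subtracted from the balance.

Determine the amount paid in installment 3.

Installment 1: $4,170.80 +$9.00 interest = $4,179.80; pay $1,394.00 → $2,785.80
Installment 2: $2,785.80 +$6.00 interest = $2,791.80; pay $1,396.00 → $1,395.80
Installment 3: $1,395.80 +$3.00 interest = $1,398.80; pay $1,398.80 → $0.00

$1,398.80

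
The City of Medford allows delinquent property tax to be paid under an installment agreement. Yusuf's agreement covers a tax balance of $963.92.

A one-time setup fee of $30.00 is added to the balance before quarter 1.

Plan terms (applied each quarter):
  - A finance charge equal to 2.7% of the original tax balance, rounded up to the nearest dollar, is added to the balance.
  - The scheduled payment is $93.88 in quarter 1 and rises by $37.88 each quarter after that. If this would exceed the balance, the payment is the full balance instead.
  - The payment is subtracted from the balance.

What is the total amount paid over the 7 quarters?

$1,182.92

Quarter 1: opening $993.92; interest $27.00 → $1,020.92; payment $93.88; balance $927.04
Quarter 2: opening $927.04; interest $27.00 → $954.04; payment $131.76; balance $822.28
Quarter 3: opening $822.28; interest $27.00 → $849.28; payment $169.64; balance $679.64
Quarter 4: opening $679.64; interest $27.00 → $706.64; payment $207.52; balance $499.12
Quarter 5: opening $499.12; interest $27.00 → $526.12; payment $245.40; balance $280.72
Quarter 6: opening $280.72; interest $27.00 → $307.72; payment $283.28; balance $24.44
Quarter 7: opening $24.44; interest $27.00 → $51.44; payment $51.44; balance $0.00
Total paid: $1,182.92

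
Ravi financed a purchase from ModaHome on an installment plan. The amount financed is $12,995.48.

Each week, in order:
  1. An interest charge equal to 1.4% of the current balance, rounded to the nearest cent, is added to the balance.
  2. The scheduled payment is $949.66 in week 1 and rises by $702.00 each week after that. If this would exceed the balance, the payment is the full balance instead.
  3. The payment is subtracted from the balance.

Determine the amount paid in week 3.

Week 1: $12,995.48 +$181.94 interest = $13,177.42; pay $949.66 → $12,227.76
Week 2: $12,227.76 +$171.19 interest = $12,398.95; pay $1,651.66 → $10,747.29
Week 3: $10,747.29 +$150.46 interest = $10,897.75; pay $2,353.66 → $8,544.09

$2,353.66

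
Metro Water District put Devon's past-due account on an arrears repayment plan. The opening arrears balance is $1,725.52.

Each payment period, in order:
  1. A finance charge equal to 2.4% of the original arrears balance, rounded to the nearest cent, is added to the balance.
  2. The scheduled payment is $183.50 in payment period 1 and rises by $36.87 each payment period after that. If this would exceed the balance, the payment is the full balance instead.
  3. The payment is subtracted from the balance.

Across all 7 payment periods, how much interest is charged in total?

Payment period 1: opening $1,725.52; interest $41.41 → $1,766.93; payment $183.50; balance $1,583.43
Payment period 2: opening $1,583.43; interest $41.41 → $1,624.84; payment $220.37; balance $1,404.47
Payment period 3: opening $1,404.47; interest $41.41 → $1,445.88; payment $257.24; balance $1,188.64
Payment period 4: opening $1,188.64; interest $41.41 → $1,230.05; payment $294.11; balance $935.94
Payment period 5: opening $935.94; interest $41.41 → $977.35; payment $330.98; balance $646.37
Payment period 6: opening $646.37; interest $41.41 → $687.78; payment $367.85; balance $319.93
Payment period 7: opening $319.93; interest $41.41 → $361.34; payment $361.34; balance $0.00
Total interest: $41.41 + $41.41 + $41.41 + $41.41 + $41.41 + $41.41 + $41.41 = $289.87

$289.87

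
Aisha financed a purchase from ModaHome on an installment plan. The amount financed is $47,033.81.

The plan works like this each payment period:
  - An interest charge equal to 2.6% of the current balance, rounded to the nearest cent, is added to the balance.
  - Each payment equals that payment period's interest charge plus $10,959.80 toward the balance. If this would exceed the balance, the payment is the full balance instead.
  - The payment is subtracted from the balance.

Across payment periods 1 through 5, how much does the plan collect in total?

Payment period 1: $47,033.81 +$1,222.88 interest = $48,256.69; pay $12,182.68 → $36,074.01
Payment period 2: $36,074.01 +$937.92 interest = $37,011.93; pay $11,897.72 → $25,114.21
Payment period 3: $25,114.21 +$652.97 interest = $25,767.18; pay $11,612.77 → $14,154.41
Payment period 4: $14,154.41 +$368.01 interest = $14,522.42; pay $11,327.81 → $3,194.61
Payment period 5: $3,194.61 +$83.06 interest = $3,277.67; pay $3,277.67 → $0.00
Total paid: $50,298.65

$50,298.65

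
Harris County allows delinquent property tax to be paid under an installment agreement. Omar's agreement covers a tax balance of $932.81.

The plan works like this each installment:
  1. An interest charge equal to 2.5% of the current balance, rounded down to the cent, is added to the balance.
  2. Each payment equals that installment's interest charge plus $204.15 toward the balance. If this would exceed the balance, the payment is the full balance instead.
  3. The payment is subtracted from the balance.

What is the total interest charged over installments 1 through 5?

Installment 1: $932.81 +$23.32 interest = $956.13; pay $227.47 → $728.66
Installment 2: $728.66 +$18.21 interest = $746.87; pay $222.36 → $524.51
Installment 3: $524.51 +$13.11 interest = $537.62; pay $217.26 → $320.36
Installment 4: $320.36 +$8.00 interest = $328.36; pay $212.15 → $116.21
Installment 5: $116.21 +$2.90 interest = $119.11; pay $119.11 → $0.00
Total interest: $23.32 + $18.21 + $13.11 + $8.00 + $2.90 = $65.54

$65.54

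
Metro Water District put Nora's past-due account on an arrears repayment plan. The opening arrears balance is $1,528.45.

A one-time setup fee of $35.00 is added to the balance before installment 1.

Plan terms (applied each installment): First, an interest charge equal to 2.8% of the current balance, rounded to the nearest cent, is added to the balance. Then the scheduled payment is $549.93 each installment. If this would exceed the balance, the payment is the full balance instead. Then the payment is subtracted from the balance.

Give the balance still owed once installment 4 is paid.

$0.00

Installment 1: $1,563.45 +$43.78 interest = $1,607.23; pay $549.93 → $1,057.30
Installment 2: $1,057.30 +$29.60 interest = $1,086.90; pay $549.93 → $536.97
Installment 3: $536.97 +$15.04 interest = $552.01; pay $549.93 → $2.08
Installment 4: $2.08 +$0.06 interest = $2.14; pay $2.14 → $0.00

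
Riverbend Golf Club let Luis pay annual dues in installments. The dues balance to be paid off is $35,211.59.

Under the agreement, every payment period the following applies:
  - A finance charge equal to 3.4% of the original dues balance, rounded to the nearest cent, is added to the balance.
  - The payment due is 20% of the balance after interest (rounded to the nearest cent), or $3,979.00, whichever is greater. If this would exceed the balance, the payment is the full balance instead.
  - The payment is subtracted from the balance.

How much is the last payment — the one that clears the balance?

Payment period 1: opening $35,211.59; interest $1,197.19 → $36,408.78; payment $7,281.76; balance $29,127.02
Payment period 2: opening $29,127.02; interest $1,197.19 → $30,324.21; payment $6,064.84; balance $24,259.37
Payment period 3: opening $24,259.37; interest $1,197.19 → $25,456.56; payment $5,091.31; balance $20,365.25
Payment period 4: opening $20,365.25; interest $1,197.19 → $21,562.44; payment $4,312.49; balance $17,249.95
Payment period 5: opening $17,249.95; interest $1,197.19 → $18,447.14; payment $3,979.00; balance $14,468.14
Payment period 6: opening $14,468.14; interest $1,197.19 → $15,665.33; payment $3,979.00; balance $11,686.33
Payment period 7: opening $11,686.33; interest $1,197.19 → $12,883.52; payment $3,979.00; balance $8,904.52
Payment period 8: opening $8,904.52; interest $1,197.19 → $10,101.71; payment $3,979.00; balance $6,122.71
Payment period 9: opening $6,122.71; interest $1,197.19 → $7,319.90; payment $3,979.00; balance $3,340.90
Payment period 10: opening $3,340.90; interest $1,197.19 → $4,538.09; payment $3,979.00; balance $559.09
Payment period 11: opening $559.09; interest $1,197.19 → $1,756.28; payment $1,756.28; balance $0.00

$1,756.28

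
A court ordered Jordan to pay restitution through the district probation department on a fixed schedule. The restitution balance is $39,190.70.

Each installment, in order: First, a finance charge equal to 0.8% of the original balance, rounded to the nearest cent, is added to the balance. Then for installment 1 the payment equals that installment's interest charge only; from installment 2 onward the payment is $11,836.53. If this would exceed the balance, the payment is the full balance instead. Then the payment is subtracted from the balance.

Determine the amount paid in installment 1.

$313.53

# | Opening | Interest | Payment | End bal
1 | $39,190.70 | $313.53 | $313.53 | $39,190.70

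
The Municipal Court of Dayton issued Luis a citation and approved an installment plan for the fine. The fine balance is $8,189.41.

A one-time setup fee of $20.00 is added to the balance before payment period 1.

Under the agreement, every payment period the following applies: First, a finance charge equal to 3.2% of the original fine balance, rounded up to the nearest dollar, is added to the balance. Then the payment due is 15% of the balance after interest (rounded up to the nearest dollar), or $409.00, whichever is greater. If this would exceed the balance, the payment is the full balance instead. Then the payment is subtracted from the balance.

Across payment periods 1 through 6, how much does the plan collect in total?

$5,765.00

Payment period 1: $8,209.41 +$263.00 interest = $8,472.41; pay $1,271.00 → $7,201.41
Payment period 2: $7,201.41 +$263.00 interest = $7,464.41; pay $1,120.00 → $6,344.41
Payment period 3: $6,344.41 +$263.00 interest = $6,607.41; pay $992.00 → $5,615.41
Payment period 4: $5,615.41 +$263.00 interest = $5,878.41; pay $882.00 → $4,996.41
Payment period 5: $4,996.41 +$263.00 interest = $5,259.41; pay $789.00 → $4,470.41
Payment period 6: $4,470.41 +$263.00 interest = $4,733.41; pay $711.00 → $4,022.41
Total paid: $5,765.00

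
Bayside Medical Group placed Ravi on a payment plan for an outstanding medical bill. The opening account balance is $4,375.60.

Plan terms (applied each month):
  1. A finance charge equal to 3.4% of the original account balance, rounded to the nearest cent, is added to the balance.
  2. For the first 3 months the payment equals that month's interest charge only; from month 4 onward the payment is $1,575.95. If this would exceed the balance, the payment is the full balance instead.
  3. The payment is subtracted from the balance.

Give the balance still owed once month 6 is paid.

$94.06

# | Opening | Interest | Payment | End bal
1 | $4,375.60 | $148.77 | $148.77 | $4,375.60
2 | $4,375.60 | $148.77 | $148.77 | $4,375.60
3 | $4,375.60 | $148.77 | $148.77 | $4,375.60
4 | $4,375.60 | $148.77 | $1,575.95 | $2,948.42
5 | $2,948.42 | $148.77 | $1,575.95 | $1,521.24
6 | $1,521.24 | $148.77 | $1,575.95 | $94.06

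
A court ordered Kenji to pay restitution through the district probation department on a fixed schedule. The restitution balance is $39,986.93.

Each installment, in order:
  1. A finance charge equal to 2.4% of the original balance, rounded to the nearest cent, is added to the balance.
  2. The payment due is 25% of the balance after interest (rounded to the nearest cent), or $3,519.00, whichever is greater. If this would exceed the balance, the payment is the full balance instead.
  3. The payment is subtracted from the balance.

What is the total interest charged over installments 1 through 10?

# | Opening | Interest | Payment | End bal
1 | $39,986.93 | $959.69 | $10,236.66 | $30,709.96
2 | $30,709.96 | $959.69 | $7,917.41 | $23,752.24
3 | $23,752.24 | $959.69 | $6,177.98 | $18,533.95
4 | $18,533.95 | $959.69 | $4,873.41 | $14,620.23
5 | $14,620.23 | $959.69 | $3,894.98 | $11,684.94
6 | $11,684.94 | $959.69 | $3,519.00 | $9,125.63
7 | $9,125.63 | $959.69 | $3,519.00 | $6,566.32
8 | $6,566.32 | $959.69 | $3,519.00 | $4,007.01
9 | $4,007.01 | $959.69 | $3,519.00 | $1,447.70
10 | $1,447.70 | $959.69 | $2,407.39 | $0.00
Total interest: $959.69 + $959.69 + $959.69 + $959.69 + $959.69 + $959.69 + $959.69 + $959.69 + $959.69 + $959.69 = $9,596.90

$9,596.90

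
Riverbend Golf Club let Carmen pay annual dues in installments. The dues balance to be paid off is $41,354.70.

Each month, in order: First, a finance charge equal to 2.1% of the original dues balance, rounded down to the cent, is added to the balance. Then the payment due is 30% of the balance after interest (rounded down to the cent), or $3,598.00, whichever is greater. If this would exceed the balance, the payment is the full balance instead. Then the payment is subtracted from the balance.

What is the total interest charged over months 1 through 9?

Month 1: opening $41,354.70; interest $868.44 → $42,223.14; payment $12,666.94; balance $29,556.20
Month 2: opening $29,556.20; interest $868.44 → $30,424.64; payment $9,127.39; balance $21,297.25
Month 3: opening $21,297.25; interest $868.44 → $22,165.69; payment $6,649.70; balance $15,515.99
Month 4: opening $15,515.99; interest $868.44 → $16,384.43; payment $4,915.32; balance $11,469.11
Month 5: opening $11,469.11; interest $868.44 → $12,337.55; payment $3,701.26; balance $8,636.29
Month 6: opening $8,636.29; interest $868.44 → $9,504.73; payment $3,598.00; balance $5,906.73
Month 7: opening $5,906.73; interest $868.44 → $6,775.17; payment $3,598.00; balance $3,177.17
Month 8: opening $3,177.17; interest $868.44 → $4,045.61; payment $3,598.00; balance $447.61
Month 9: opening $447.61; interest $868.44 → $1,316.05; payment $1,316.05; balance $0.00
Total interest: $868.44 + $868.44 + $868.44 + $868.44 + $868.44 + $868.44 + $868.44 + $868.44 + $868.44 = $7,815.96

$7,815.96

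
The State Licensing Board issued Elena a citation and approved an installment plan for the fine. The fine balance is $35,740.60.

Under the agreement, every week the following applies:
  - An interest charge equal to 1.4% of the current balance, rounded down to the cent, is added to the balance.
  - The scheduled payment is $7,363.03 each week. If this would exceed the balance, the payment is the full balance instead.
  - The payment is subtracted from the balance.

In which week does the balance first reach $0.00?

6

Week 1: opening $35,740.60; interest $500.36 → $36,240.96; payment $7,363.03; balance $28,877.93
Week 2: opening $28,877.93; interest $404.29 → $29,282.22; payment $7,363.03; balance $21,919.19
Week 3: opening $21,919.19; interest $306.86 → $22,226.05; payment $7,363.03; balance $14,863.02
Week 4: opening $14,863.02; interest $208.08 → $15,071.10; payment $7,363.03; balance $7,708.07
Week 5: opening $7,708.07; interest $107.91 → $7,815.98; payment $7,363.03; balance $452.95
Week 6: opening $452.95; interest $6.34 → $459.29; payment $459.29; balance $0.00
Balance reaches $0.00 in week 6.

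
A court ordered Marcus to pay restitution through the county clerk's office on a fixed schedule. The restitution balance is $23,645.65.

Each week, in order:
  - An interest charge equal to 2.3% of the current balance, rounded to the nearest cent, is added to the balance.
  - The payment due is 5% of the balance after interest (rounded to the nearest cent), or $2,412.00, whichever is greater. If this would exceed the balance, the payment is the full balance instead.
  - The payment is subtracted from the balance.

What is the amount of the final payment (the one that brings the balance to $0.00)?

$574.91

Week 1: opening $23,645.65; interest $543.85 → $24,189.50; payment $2,412.00; balance $21,777.50
Week 2: opening $21,777.50; interest $500.88 → $22,278.38; payment $2,412.00; balance $19,866.38
Week 3: opening $19,866.38; interest $456.93 → $20,323.31; payment $2,412.00; balance $17,911.31
Week 4: opening $17,911.31; interest $411.96 → $18,323.27; payment $2,412.00; balance $15,911.27
Week 5: opening $15,911.27; interest $365.96 → $16,277.23; payment $2,412.00; balance $13,865.23
Week 6: opening $13,865.23; interest $318.90 → $14,184.13; payment $2,412.00; balance $11,772.13
Week 7: opening $11,772.13; interest $270.76 → $12,042.89; payment $2,412.00; balance $9,630.89
Week 8: opening $9,630.89; interest $221.51 → $9,852.40; payment $2,412.00; balance $7,440.40
Week 9: opening $7,440.40; interest $171.13 → $7,611.53; payment $2,412.00; balance $5,199.53
Week 10: opening $5,199.53; interest $119.59 → $5,319.12; payment $2,412.00; balance $2,907.12
Week 11: opening $2,907.12; interest $66.86 → $2,973.98; payment $2,412.00; balance $561.98
Week 12: opening $561.98; interest $12.93 → $574.91; payment $574.91; balance $0.00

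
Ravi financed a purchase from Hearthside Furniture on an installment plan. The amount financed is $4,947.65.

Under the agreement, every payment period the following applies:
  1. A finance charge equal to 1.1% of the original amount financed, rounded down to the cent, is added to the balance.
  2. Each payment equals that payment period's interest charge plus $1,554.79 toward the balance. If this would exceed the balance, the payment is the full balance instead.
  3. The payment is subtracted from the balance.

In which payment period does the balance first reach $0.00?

4

# | Opening | Interest | Payment | End bal
1 | $4,947.65 | $54.42 | $1,609.21 | $3,392.86
2 | $3,392.86 | $54.42 | $1,609.21 | $1,838.07
3 | $1,838.07 | $54.42 | $1,609.21 | $283.28
4 | $283.28 | $54.42 | $337.70 | $0.00
Balance reaches $0.00 in payment period 4.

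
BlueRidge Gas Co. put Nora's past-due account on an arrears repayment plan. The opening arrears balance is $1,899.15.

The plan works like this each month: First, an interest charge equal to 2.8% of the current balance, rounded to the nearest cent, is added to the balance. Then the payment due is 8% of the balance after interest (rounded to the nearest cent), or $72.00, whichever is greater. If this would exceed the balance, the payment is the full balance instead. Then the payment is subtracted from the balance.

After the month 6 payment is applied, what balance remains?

# | Opening | Interest | Payment | End bal
1 | $1,899.15 | $53.18 | $156.19 | $1,796.14
2 | $1,796.14 | $50.29 | $147.71 | $1,698.72
3 | $1,698.72 | $47.56 | $139.70 | $1,606.58
4 | $1,606.58 | $44.98 | $132.12 | $1,519.44
5 | $1,519.44 | $42.54 | $124.96 | $1,437.02
6 | $1,437.02 | $40.24 | $118.18 | $1,359.08

$1,359.08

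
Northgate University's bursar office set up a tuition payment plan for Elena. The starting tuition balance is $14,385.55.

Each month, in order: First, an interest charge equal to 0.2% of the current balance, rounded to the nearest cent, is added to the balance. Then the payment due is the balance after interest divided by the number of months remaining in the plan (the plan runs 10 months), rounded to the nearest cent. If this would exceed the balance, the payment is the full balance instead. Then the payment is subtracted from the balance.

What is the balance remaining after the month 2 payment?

$11,554.52

Month 1: $14,385.55 +$28.77 interest = $14,414.32; pay $1,441.43 → $12,972.89
Month 2: $12,972.89 +$25.95 interest = $12,998.84; pay $1,444.32 → $11,554.52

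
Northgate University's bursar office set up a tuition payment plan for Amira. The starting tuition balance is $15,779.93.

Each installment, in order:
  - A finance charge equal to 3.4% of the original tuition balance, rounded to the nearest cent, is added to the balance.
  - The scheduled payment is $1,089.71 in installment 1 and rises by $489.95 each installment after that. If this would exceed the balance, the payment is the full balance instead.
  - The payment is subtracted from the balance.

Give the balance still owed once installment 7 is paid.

$1,618.65

# | Opening | Interest | Payment | End bal
1 | $15,779.93 | $536.52 | $1,089.71 | $15,226.74
2 | $15,226.74 | $536.52 | $1,579.66 | $14,183.60
3 | $14,183.60 | $536.52 | $2,069.61 | $12,650.51
4 | $12,650.51 | $536.52 | $2,559.56 | $10,627.47
5 | $10,627.47 | $536.52 | $3,049.51 | $8,114.48
6 | $8,114.48 | $536.52 | $3,539.46 | $5,111.54
7 | $5,111.54 | $536.52 | $4,029.41 | $1,618.65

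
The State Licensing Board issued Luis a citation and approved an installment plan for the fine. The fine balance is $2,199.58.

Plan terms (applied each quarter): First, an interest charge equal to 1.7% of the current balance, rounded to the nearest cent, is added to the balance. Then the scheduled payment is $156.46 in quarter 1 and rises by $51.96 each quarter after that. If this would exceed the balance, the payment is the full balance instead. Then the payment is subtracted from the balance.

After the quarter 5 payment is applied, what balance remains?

$1,055.15

Quarter 1: $2,199.58 +$37.39 interest = $2,236.97; pay $156.46 → $2,080.51
Quarter 2: $2,080.51 +$35.37 interest = $2,115.88; pay $208.42 → $1,907.46
Quarter 3: $1,907.46 +$32.43 interest = $1,939.89; pay $260.38 → $1,679.51
Quarter 4: $1,679.51 +$28.55 interest = $1,708.06; pay $312.34 → $1,395.72
Quarter 5: $1,395.72 +$23.73 interest = $1,419.45; pay $364.30 → $1,055.15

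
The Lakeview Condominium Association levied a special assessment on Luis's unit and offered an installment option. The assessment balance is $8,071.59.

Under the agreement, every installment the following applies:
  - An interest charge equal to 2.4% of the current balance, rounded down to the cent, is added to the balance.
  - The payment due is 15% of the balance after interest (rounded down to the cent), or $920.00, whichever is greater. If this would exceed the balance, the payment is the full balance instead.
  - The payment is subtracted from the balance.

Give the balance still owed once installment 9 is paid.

Installment 1: opening $8,071.59; interest $193.71 → $8,265.30; payment $1,239.79; balance $7,025.51
Installment 2: opening $7,025.51; interest $168.61 → $7,194.12; payment $1,079.11; balance $6,115.01
Installment 3: opening $6,115.01; interest $146.76 → $6,261.77; payment $939.26; balance $5,322.51
Installment 4: opening $5,322.51; interest $127.74 → $5,450.25; payment $920.00; balance $4,530.25
Installment 5: opening $4,530.25; interest $108.72 → $4,638.97; payment $920.00; balance $3,718.97
Installment 6: opening $3,718.97; interest $89.25 → $3,808.22; payment $920.00; balance $2,888.22
Installment 7: opening $2,888.22; interest $69.31 → $2,957.53; payment $920.00; balance $2,037.53
Installment 8: opening $2,037.53; interest $48.90 → $2,086.43; payment $920.00; balance $1,166.43
Installment 9: opening $1,166.43; interest $27.99 → $1,194.42; payment $920.00; balance $274.42

$274.42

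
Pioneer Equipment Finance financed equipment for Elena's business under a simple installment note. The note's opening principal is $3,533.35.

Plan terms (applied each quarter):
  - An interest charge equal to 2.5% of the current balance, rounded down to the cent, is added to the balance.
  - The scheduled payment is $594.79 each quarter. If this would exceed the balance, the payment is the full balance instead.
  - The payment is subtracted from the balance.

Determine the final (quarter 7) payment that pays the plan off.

$305.67

Quarter 1: $3,533.35 +$88.33 interest = $3,621.68; pay $594.79 → $3,026.89
Quarter 2: $3,026.89 +$75.67 interest = $3,102.56; pay $594.79 → $2,507.77
Quarter 3: $2,507.77 +$62.69 interest = $2,570.46; pay $594.79 → $1,975.67
Quarter 4: $1,975.67 +$49.39 interest = $2,025.06; pay $594.79 → $1,430.27
Quarter 5: $1,430.27 +$35.75 interest = $1,466.02; pay $594.79 → $871.23
Quarter 6: $871.23 +$21.78 interest = $893.01; pay $594.79 → $298.22
Quarter 7: $298.22 +$7.45 interest = $305.67; pay $305.67 → $0.00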